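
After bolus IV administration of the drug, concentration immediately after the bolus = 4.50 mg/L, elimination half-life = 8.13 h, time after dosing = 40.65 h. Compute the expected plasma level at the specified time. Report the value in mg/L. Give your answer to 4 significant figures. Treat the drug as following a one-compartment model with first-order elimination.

k = ln2 / t½ = 0.693147 / 8.13 = 0.08526 h⁻¹
t / t½ = 40.65 / 8.13 = 5 half-lives
C = C₀ × (1/2)^5 = 4.500 × 0.03125 = 0.1406 mg/L

0.1406 mg/L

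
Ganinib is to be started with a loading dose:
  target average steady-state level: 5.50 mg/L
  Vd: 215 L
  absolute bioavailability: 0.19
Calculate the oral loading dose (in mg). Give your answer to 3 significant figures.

LD = Css × Vd / F = 5.50 × 215 / 0.19 = 6224 mg

6220 mg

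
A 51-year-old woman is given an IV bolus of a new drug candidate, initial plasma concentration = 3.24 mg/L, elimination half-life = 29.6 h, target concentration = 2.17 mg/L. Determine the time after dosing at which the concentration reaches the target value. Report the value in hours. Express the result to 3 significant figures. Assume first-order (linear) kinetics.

17.1 h

k = ln2 / t½ = 0.693147 / 29.6 = 0.02342 h⁻¹
t = ln(C₀ / C) / k = ln(3.240 / 2.17) / 0.02342
  = ln(1.493) / 0.02342 = 0.4008 / 0.02342 = 17.11 h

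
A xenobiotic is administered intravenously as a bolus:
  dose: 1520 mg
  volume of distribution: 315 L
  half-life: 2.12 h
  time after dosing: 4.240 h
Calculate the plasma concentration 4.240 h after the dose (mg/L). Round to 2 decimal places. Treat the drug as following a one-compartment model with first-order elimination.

1.21 mg/L

C₀ = Dose / Vd = 1520 / 315 = 4.825 mg/L
k = ln2 / t½ = 0.693147 / 2.12 = 0.3270 h⁻¹
t / t½ = 4.240 / 2.12 = 2 half-lives
C = C₀ × (1/2)^2 = 4.825 × 0.2500 = 1.206 mg/L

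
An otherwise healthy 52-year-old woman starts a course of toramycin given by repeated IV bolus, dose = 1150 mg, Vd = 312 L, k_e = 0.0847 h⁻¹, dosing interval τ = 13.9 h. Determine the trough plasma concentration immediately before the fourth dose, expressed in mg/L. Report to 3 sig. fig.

1.59 mg/L

C₀ per dose = Dose / Vd = 1150 / 312 = 3.686 mg/L
Fraction remaining after one interval: r = e^(−kτ) = e^(−0.08470 × 13.9) = 0.3081
Before dose 4, 3 doses have been given (aged 1τ, 2τ, 3τ).
C_trough = C₀ × (r + r² + … + r^3) = C₀ × r(1−r^3)/(1−r)
        = 3.686 × 0.3081 × (1 − 0.02925) / (1 − 0.3081) = 1.593 mg/L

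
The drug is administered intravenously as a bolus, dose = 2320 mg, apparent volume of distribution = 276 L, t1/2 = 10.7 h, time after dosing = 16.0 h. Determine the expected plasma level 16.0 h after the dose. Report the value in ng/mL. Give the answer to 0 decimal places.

2982 ng/mL

C₀ = Dose / Vd = 2320 / 276 = 8.406 mg/L
k = ln2 / t½ = 0.693147 / 10.7 = 0.06478 h⁻¹
C = C₀ · e^(−k·t) = 8.406 × e^(−0.06478 × 16.0)
  = 8.406 × 0.3547 = 2.982 mg/L
Convert: 2.982 mg/L × 1000 = 2982 ng/mL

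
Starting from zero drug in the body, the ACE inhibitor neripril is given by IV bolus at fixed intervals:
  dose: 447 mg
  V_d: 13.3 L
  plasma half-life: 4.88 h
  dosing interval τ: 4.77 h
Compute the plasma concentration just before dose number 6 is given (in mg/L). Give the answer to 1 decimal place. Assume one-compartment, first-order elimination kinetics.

33.5 mg/L

C₀ per dose = Dose / Vd = 447 / 13.3 = 33.61 mg/L
k = ln2 / t½ = 0.693147 / 4.88 = 0.1420 h⁻¹
Fraction remaining after one interval: r = e^(−kτ) = e^(−0.1420 × 4.77) = 0.5080
Before dose 6, 5 doses have been given (aged 1τ, 2τ, 3τ, 4τ, 5τ).
C_trough = C₀ × (r + r² + … + r^5) = C₀ × r(1−r^5)/(1−r)
        = 33.61 × 0.5080 × (1 − 0.03383) / (1 − 0.5080) = 33.53 mg/L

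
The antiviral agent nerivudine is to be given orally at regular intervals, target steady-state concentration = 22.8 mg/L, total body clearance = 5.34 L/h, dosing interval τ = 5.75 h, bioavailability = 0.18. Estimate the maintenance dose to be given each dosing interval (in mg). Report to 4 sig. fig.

3889 mg

At steady state, F × (Dose/τ) = Css × CL.
Dose = Css × CL × τ / F = 22.8 × 5.340 × 5.75 / 0.18 = 3889 mg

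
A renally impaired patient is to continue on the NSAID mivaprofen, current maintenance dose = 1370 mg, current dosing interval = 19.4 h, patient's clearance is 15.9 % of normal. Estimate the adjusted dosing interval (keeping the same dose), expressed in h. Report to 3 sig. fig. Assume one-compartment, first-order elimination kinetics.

122 h

To keep the same average steady-state level, dosing rate must scale with clearance.
CL ratio = 15.9 / 100 = 0.1590
New interval (same dose) = 19.4 / 0.1590 = 122.0 h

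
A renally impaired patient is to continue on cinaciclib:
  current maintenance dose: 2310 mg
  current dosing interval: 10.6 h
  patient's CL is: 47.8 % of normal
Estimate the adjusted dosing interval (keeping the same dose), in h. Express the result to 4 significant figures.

To keep the same average steady-state level, dosing rate must scale with clearance.
CL ratio = 47.8 / 100 = 0.4780
New interval (same dose) = 10.6 / 0.4780 = 22.18 h

22.18 h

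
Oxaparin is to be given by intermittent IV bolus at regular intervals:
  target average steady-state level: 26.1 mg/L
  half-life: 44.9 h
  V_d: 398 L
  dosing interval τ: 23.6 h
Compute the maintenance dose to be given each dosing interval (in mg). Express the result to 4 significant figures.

k = ln2 / t½ = 0.693147 / 44.9 = 0.01544 h⁻¹
CL = k × Vd = 0.01544 × 398 = 6.145 L/h
At steady state, Dose/τ = Css × CL.
Dose = Css × CL × τ = 26.1 × 6.145 × 23.6 = 3785 mg

3785 mg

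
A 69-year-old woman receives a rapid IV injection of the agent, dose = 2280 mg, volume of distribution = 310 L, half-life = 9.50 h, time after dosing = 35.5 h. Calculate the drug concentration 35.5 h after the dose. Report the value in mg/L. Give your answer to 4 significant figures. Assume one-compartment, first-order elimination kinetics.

0.5517 mg/L

C₀ = Dose / Vd = 2280 / 310 = 7.355 mg/L
k = ln2 / t½ = 0.693147 / 9.50 = 0.07296 h⁻¹
C = C₀ · e^(−k·t) = 7.355 × e^(−0.07296 × 35.5)
  = 7.355 × 0.07501 = 0.5517 mg/L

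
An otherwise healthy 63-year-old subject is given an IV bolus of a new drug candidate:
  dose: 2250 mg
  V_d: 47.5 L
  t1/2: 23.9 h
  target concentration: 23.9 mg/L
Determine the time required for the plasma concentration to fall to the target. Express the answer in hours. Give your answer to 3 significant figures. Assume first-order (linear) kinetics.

C₀ = Dose / Vd = 2250 / 47.5 = 47.37 mg/L
k = ln2 / t½ = 0.693147 / 23.9 = 0.02900 h⁻¹
t = ln(C₀ / C) / k = ln(47.37 / 23.9) / 0.02900
  = ln(1.982) / 0.02900 = 0.6841 / 0.02900 = 23.59 h

23.6 h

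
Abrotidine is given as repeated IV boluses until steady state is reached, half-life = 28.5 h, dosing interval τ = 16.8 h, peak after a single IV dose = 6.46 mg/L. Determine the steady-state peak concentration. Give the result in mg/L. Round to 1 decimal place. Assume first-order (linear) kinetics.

19.3 mg/L

k = ln2 / t½ = 0.693147 / 28.5 = 0.02432 h⁻¹
e^(−kτ) = e^(−0.02432 × 16.8) = 0.6646
Accumulation ratio R = 1 / (1 − e^(−kτ)) = 1 / (1 − 0.6646) = 2.982
Steady-state peak = C₀ × R = 6.46 × 2.982 = 19.26 mg/L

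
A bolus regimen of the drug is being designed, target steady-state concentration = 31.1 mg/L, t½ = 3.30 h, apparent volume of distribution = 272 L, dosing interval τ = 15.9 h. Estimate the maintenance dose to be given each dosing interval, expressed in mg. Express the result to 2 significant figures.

k = ln2 / t½ = 0.693147 / 3.30 = 0.2100 h⁻¹
CL = k × Vd = 0.2100 × 272 = 57.12 L/h
At steady state, Dose/τ = Css × CL.
Dose = Css × CL × τ = 31.1 × 57.12 × 15.9 = 28250 mg

28000 mg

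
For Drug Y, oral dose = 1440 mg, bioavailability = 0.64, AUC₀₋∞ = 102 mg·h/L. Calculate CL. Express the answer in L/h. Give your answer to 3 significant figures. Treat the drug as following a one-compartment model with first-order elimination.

CL = F·Dose / AUC = 0.64 × 1440 / 102 = 9.035 L/h

9.04 L/h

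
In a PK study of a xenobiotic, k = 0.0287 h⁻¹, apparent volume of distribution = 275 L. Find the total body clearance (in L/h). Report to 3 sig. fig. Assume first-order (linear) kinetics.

7.89 L/h

CL = k × Vd = 0.0287 × 275 = 7.893 L/h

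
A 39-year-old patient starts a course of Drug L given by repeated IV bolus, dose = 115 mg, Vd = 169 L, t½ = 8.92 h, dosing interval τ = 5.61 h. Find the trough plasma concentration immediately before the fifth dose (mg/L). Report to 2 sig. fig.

1.0 mg/L

C₀ per dose = Dose / Vd = 115 / 169 = 0.6805 mg/L
k = ln2 / t½ = 0.693147 / 8.92 = 0.07771 h⁻¹
Fraction remaining after one interval: r = e^(−kτ) = e^(−0.07771 × 5.61) = 0.6466
Before dose 5, 4 doses have been given (aged 1τ, 2τ, 3τ, 4τ).
C_trough = C₀ × (r + r² + … + r^4) = C₀ × r(1−r^4)/(1−r)
        = 0.6805 × 0.6466 × (1 − 0.1748) / (1 − 0.6466) = 1.027 mg/L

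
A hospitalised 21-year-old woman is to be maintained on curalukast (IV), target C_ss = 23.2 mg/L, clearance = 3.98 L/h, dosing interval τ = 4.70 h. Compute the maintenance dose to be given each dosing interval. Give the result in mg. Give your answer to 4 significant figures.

434.0 mg

At steady state, Dose/τ = Css × CL.
Dose = Css × CL × τ = 23.2 × 3.980 × 4.70 = 434.0 mg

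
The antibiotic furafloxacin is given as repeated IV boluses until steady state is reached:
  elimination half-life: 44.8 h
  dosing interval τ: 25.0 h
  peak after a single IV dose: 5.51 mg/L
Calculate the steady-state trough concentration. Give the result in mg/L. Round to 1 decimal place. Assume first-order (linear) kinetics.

11.7 mg/L

k = ln2 / t½ = 0.693147 / 44.8 = 0.01547 h⁻¹
e^(−kτ) = e^(−0.01547 × 25.0) = 0.6793
Accumulation ratio R = 1 / (1 − e^(−kτ)) = 1 / (1 − 0.6793) = 3.118
Steady-state trough = C₀ × R × e^(−kτ) = 5.51 × 3.118 × 0.6793 = 11.67 mg/L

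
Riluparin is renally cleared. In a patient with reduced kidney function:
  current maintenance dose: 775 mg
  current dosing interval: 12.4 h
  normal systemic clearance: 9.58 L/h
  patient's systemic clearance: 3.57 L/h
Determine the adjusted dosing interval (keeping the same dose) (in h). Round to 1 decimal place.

33.3 h

To keep the same average steady-state level, dosing rate must scale with clearance.
CL ratio = 3.57 / 9.58 = 0.3727
New interval (same dose) = 12.4 / 0.3727 = 33.27 h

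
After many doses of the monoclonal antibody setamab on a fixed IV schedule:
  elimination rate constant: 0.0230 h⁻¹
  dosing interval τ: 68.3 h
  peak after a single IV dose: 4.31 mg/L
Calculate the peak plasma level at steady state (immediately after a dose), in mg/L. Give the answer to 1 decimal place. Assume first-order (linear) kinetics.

5.4 mg/L

e^(−kτ) = e^(−0.02300 × 68.3) = 0.2079
Accumulation ratio R = 1 / (1 − e^(−kτ)) = 1 / (1 − 0.2079) = 1.262
Steady-state peak = C₀ × R = 4.31 × 1.262 = 5.439 mg/L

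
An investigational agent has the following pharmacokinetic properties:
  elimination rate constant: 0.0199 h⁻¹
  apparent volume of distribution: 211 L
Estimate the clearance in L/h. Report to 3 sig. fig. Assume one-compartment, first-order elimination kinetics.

CL = k × Vd = 0.0199 × 211 = 4.199 L/h

4.20 L/h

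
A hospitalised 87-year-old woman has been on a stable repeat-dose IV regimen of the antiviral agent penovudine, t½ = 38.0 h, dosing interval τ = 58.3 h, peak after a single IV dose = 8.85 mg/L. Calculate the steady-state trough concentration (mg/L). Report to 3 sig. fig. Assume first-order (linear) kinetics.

4.67 mg/L

k = ln2 / t½ = 0.693147 / 38.0 = 0.01824 h⁻¹
e^(−kτ) = e^(−0.01824 × 58.3) = 0.3453
Accumulation ratio R = 1 / (1 − e^(−kτ)) = 1 / (1 − 0.3453) = 1.527
Steady-state trough = C₀ × R × e^(−kτ) = 8.85 × 1.527 × 0.3453 = 4.666 mg/L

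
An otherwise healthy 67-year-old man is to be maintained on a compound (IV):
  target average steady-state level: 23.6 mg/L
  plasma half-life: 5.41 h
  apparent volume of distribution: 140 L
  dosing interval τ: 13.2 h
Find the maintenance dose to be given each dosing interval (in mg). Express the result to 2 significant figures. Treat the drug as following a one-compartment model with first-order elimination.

k = ln2 / t½ = 0.693147 / 5.41 = 0.1281 h⁻¹
CL = k × Vd = 0.1281 × 140 = 17.93 L/h
At steady state, Dose/τ = Css × CL.
Dose = Css × CL × τ = 23.6 × 17.93 × 13.2 = 5586 mg

5600 mg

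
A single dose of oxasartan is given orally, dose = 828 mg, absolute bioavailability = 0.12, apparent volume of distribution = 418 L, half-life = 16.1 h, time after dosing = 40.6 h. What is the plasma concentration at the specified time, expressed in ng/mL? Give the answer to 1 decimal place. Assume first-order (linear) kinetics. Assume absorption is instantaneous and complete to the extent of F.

41.4 ng/mL

Amount reaching circulation = F × Dose = 0.12 × 828.0 = 99.36 mg
C₀ = F·Dose / Vd = 99.36 / 418 = 0.2377 mg/L
k = ln2 / t½ = 0.693147 / 16.1 = 0.04305 h⁻¹
C = C₀ · e^(−k·t) = 0.2377 × e^(−0.04305 × 40.6)
  = 0.2377 × 0.1742 = 0.04141 mg/L
Convert: 0.04141 mg/L × 1000 = 41.41 ng/mL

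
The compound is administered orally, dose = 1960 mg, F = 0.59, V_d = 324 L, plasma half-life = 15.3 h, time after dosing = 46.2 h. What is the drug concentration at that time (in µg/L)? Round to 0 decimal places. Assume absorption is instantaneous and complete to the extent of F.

440 µg/L

Amount reaching circulation = F × Dose = 0.59 × 1960 = 1156 mg
C₀ = F·Dose / Vd = 1156 / 324 = 3.568 mg/L
k = ln2 / t½ = 0.693147 / 15.3 = 0.04530 h⁻¹
C = C₀ · e^(−k·t) = 3.568 × e^(−0.04530 × 46.2)
  = 3.568 × 0.1233 = 0.4399 mg/L
Convert: 0.4399 mg/L × 1000 = 439.9 µg/L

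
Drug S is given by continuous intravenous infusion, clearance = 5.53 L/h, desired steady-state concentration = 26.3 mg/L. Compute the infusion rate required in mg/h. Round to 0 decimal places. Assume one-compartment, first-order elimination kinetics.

At steady state, infusion rate R₀ = Css × CL = 26.3 × 5.530 = 145.4 mg/h

145 mg/h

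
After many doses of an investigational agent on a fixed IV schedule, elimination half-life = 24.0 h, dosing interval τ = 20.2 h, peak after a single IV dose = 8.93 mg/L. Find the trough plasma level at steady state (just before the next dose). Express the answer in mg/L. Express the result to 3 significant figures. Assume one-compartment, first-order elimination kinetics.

k = ln2 / t½ = 0.693147 / 24.0 = 0.02888 h⁻¹
e^(−kτ) = e^(−0.02888 × 20.2) = 0.5580
Accumulation ratio R = 1 / (1 − e^(−kτ)) = 1 / (1 − 0.5580) = 2.262
Steady-state trough = C₀ × R × e^(−kτ) = 8.93 × 2.262 × 0.5580 = 11.27 mg/L

11.3 mg/L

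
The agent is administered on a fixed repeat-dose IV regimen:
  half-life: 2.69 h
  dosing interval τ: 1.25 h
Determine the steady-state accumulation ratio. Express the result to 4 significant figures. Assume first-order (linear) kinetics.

3.631

k = ln2 / t½ = 0.693147 / 2.69 = 0.2577 h⁻¹
e^(−kτ) = e^(−0.2577 × 1.25) = 0.7246
Accumulation ratio R = 1 / (1 − e^(−kτ)) = 1 / (1 − 0.7246) = 3.631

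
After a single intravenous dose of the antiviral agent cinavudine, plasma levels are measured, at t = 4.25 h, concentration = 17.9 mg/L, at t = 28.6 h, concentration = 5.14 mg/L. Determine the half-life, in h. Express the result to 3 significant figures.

k = ln(C₁/C₂) / (t₂ − t₁) = ln(17.9/5.14) / (28.6 − 4.25)
  = 1.248 / 24.35 = 0.05125 h⁻¹
t½ = ln2 / k = 0.693147 / 0.05125 = 13.52 h

13.5 h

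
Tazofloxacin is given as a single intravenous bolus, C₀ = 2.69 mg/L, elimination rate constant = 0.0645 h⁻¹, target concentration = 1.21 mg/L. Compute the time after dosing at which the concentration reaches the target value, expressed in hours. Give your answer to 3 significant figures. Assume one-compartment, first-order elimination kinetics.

12.4 h

t = ln(C₀ / C) / k = ln(2.690 / 1.21) / 0.06450
  = ln(2.223) / 0.06450 = 0.7989 / 0.06450 = 12.39 h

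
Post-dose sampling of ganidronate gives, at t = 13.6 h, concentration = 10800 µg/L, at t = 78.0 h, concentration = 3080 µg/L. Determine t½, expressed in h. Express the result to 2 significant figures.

k = ln(C₁/C₂) / (t₂ − t₁) = ln(10800/3080) / (78.0 − 13.6)
  = 1.255 / 64.40 = 0.01949 h⁻¹
t½ = ln2 / k = 0.693147 / 0.01949 = 35.56 h

36 h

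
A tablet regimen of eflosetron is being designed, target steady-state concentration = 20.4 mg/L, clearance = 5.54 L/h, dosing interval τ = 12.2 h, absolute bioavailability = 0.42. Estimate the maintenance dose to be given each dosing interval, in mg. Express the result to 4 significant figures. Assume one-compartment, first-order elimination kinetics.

At steady state, F × (Dose/τ) = Css × CL.
Dose = Css × CL × τ / F = 20.4 × 5.540 × 12.2 / 0.42 = 3283 mg

3283 mg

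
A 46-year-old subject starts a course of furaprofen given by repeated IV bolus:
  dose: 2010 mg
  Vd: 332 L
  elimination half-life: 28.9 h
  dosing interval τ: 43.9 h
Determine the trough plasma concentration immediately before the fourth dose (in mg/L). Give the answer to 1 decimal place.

3.1 mg/L

C₀ per dose = Dose / Vd = 2010 / 332 = 6.054 mg/L
k = ln2 / t½ = 0.693147 / 28.9 = 0.02398 h⁻¹
Fraction remaining after one interval: r = e^(−kτ) = e^(−0.02398 × 43.9) = 0.3490
Before dose 4, 3 doses have been given (aged 1τ, 2τ, 3τ).
C_trough = C₀ × (r + r² + … + r^3) = C₀ × r(1−r^3)/(1−r)
        = 6.054 × 0.3490 × (1 − 0.04251) / (1 − 0.3490) = 3.108 mg/L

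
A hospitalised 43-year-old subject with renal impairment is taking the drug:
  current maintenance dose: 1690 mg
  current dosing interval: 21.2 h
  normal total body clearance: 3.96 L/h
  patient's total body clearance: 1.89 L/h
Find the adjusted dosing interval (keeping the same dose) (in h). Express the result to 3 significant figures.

44.4 h

To keep the same average steady-state level, dosing rate must scale with clearance.
CL ratio = 1.89 / 3.96 = 0.4773
New interval (same dose) = 21.2 / 0.4773 = 44.42 h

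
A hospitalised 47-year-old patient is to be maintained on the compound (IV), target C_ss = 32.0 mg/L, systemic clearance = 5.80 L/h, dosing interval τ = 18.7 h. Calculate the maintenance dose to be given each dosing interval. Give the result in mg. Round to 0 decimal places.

3471 mg

At steady state, Dose/τ = Css × CL.
Dose = Css × CL × τ = 32.0 × 5.800 × 18.7 = 3471 mg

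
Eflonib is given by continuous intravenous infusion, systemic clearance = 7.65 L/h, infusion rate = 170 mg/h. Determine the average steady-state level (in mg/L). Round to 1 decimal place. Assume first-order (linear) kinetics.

22.2 mg/L

At steady state Css = R₀ / CL = 170 / 7.650 = 22.22 mg/L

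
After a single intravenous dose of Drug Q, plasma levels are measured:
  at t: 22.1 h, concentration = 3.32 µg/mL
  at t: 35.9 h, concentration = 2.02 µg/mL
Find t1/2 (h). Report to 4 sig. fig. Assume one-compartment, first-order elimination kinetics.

19.25 h

k = ln(C₁/C₂) / (t₂ − t₁) = ln(3.32/2.02) / (35.9 − 22.1)
  = 0.4969 / 13.80 = 0.03601 h⁻¹
t½ = ln2 / k = 0.693147 / 0.03601 = 19.25 h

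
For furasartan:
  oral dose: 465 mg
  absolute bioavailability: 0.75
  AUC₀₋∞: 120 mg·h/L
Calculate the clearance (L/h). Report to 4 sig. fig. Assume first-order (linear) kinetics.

2.906 L/h

CL = F·Dose / AUC = 0.75 × 465 / 120 = 2.906 L/h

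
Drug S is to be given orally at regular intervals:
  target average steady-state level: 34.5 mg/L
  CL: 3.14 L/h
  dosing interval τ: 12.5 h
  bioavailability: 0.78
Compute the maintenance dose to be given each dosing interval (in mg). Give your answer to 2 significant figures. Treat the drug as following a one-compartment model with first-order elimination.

At steady state, F × (Dose/τ) = Css × CL.
Dose = Css × CL × τ / F = 34.5 × 3.140 × 12.5 / 0.78 = 1736 mg

1700 mg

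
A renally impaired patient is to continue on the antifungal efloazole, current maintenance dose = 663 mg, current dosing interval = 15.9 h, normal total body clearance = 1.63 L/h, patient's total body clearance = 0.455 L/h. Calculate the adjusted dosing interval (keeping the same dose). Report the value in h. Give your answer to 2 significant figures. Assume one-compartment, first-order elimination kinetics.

57 h

To keep the same average steady-state level, dosing rate must scale with clearance.
CL ratio = 0.455 / 1.63 = 0.2791
New interval (same dose) = 15.9 / 0.2791 = 56.97 h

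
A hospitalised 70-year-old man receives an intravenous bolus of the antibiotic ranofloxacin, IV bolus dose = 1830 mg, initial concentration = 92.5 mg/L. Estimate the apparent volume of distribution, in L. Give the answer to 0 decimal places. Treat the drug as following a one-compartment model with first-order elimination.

20 L

Vd = Dose / C₀ = 1830 / 92.5 = 19.78 L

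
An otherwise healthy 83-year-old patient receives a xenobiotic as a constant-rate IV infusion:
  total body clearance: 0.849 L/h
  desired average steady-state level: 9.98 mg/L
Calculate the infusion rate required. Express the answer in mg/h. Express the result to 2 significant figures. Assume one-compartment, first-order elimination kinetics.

8.5 mg/h

At steady state, infusion rate R₀ = Css × CL = 9.98 × 0.8490 = 8.473 mg/h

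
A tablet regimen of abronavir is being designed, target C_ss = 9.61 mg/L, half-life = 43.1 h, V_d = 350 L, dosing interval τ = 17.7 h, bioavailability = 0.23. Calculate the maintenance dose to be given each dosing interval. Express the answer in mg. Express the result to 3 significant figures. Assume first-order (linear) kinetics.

k = ln2 / t½ = 0.693147 / 43.1 = 0.01608 h⁻¹
CL = k × Vd = 0.01608 × 350 = 5.628 L/h
At steady state, F × (Dose/τ) = Css × CL.
Dose = Css × CL × τ / F = 9.61 × 5.628 × 17.7 / 0.23 = 4162 mg

4160 mg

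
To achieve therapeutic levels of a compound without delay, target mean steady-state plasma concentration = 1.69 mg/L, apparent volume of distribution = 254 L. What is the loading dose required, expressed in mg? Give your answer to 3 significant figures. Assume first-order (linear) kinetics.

429 mg

LD = Css × Vd = 1.69 × 254 = 429.3 mg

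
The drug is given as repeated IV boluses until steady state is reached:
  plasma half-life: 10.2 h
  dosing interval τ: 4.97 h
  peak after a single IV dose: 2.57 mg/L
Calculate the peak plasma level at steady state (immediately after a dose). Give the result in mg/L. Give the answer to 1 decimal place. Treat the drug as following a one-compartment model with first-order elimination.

9.0 mg/L

k = ln2 / t½ = 0.693147 / 10.2 = 0.06796 h⁻¹
e^(−kτ) = e^(−0.06796 × 4.97) = 0.7134
Accumulation ratio R = 1 / (1 − e^(−kτ)) = 1 / (1 − 0.7134) = 3.489
Steady-state peak = C₀ × R = 2.57 × 3.489 = 8.967 mg/L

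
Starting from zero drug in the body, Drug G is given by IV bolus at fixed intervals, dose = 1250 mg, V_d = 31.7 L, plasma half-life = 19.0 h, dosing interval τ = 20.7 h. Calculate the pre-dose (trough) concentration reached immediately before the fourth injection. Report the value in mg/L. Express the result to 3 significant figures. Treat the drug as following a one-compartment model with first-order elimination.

31.3 mg/L

C₀ per dose = Dose / Vd = 1250 / 31.7 = 39.43 mg/L
k = ln2 / t½ = 0.693147 / 19.0 = 0.03648 h⁻¹
Fraction remaining after one interval: r = e^(−kτ) = e^(−0.03648 × 20.7) = 0.4699
Before dose 4, 3 doses have been given (aged 1τ, 2τ, 3τ).
C_trough = C₀ × (r + r² + … + r^3) = C₀ × r(1−r^3)/(1−r)
        = 39.43 × 0.4699 × (1 − 0.1038) / (1 − 0.4699) = 31.32 mg/L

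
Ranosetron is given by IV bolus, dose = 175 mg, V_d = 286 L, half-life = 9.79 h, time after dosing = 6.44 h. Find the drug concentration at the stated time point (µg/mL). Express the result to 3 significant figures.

0.388 µg/mL

C₀ = Dose / Vd = 175.0 / 286 = 0.6119 mg/L
k = ln2 / t½ = 0.693147 / 9.79 = 0.07080 h⁻¹
C = C₀ · e^(−k·t) = 0.6119 × e^(−0.07080 × 6.44)
  = 0.6119 × 0.6338 = 0.3878 mg/L
(0.3878 mg/L = 0.3878 µg/mL)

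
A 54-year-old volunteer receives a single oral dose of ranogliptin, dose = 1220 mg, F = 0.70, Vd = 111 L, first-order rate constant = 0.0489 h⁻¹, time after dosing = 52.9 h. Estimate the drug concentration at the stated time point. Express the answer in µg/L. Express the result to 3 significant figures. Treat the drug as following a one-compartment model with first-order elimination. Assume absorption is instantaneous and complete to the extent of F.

Amount reaching circulation = F × Dose = 0.70 × 1220 = 854.0 mg
C₀ = F·Dose / Vd = 854.0 / 111 = 7.694 mg/L
C = C₀ · e^(−k·t) = 7.694 × e^(−0.04890 × 52.9)
  = 7.694 × 0.07526 = 0.5791 mg/L
Convert: 0.5791 mg/L × 1000 = 579.1 µg/L

579 µg/L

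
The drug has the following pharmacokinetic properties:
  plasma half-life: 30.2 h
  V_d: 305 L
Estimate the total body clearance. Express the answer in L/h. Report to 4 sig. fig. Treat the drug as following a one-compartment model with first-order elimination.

7.000 L/h

k = ln2 / t½ = 0.693147 / 30.2 = 0.02295 h⁻¹
CL = k × Vd = 0.02295 × 305 = 7.000 L/h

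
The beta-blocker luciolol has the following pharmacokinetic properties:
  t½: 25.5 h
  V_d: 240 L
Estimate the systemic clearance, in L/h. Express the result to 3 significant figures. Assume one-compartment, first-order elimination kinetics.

6.52 L/h

k = ln2 / t½ = 0.693147 / 25.5 = 0.02718 h⁻¹
CL = k × Vd = 0.02718 × 240 = 6.523 L/h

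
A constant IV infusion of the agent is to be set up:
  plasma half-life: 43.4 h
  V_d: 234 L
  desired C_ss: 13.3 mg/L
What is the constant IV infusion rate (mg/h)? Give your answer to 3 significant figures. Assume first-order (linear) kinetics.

49.7 mg/h

k = ln2 / t½ = 0.693147 / 43.4 = 0.01597 h⁻¹
CL = k × Vd = 0.01597 × 234 = 3.737 L/h
At steady state, infusion rate R₀ = Css × CL = 13.3 × 3.737 = 49.70 mg/h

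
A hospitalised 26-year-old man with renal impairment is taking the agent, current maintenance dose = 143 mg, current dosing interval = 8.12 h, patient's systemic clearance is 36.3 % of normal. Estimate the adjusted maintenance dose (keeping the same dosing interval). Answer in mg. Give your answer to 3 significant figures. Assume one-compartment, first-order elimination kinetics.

51.9 mg

To keep the same average steady-state level, dosing rate must scale with clearance.
CL ratio = 36.3 / 100 = 0.3630
New dose (same interval) = 143 × 0.3630 = 51.91 mg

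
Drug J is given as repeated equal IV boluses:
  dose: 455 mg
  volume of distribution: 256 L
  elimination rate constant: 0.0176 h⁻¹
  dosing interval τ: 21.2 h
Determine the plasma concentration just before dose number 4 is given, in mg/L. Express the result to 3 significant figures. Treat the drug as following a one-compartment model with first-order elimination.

C₀ per dose = Dose / Vd = 455 / 256 = 1.777 mg/L
Fraction remaining after one interval: r = e^(−kτ) = e^(−0.01760 × 21.2) = 0.6886
Before dose 4, 3 doses have been given (aged 1τ, 2τ, 3τ).
C_trough = C₀ × (r + r² + … + r^3) = C₀ × r(1−r^3)/(1−r)
        = 1.777 × 0.6886 × (1 − 0.3265) / (1 − 0.6886) = 2.647 mg/L

2.65 mg/L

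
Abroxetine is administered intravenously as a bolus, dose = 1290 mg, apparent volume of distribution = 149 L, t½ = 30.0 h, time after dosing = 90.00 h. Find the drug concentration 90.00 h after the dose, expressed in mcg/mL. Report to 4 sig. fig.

C₀ = Dose / Vd = 1290 / 149 = 8.658 mg/L
k = ln2 / t½ = 0.693147 / 30.0 = 0.02310 h⁻¹
t / t½ = 90.00 / 30.0 = 3 half-lives
C = C₀ × (1/2)^3 = 8.658 × 0.1250 = 1.082 mg/L
(1.082 mg/L = 1.082 mcg/mL)

1.082 mcg/mL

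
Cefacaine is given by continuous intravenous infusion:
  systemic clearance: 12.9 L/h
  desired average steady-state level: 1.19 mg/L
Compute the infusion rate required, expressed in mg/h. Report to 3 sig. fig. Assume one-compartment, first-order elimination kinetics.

At steady state, infusion rate R₀ = Css × CL = 1.19 × 12.90 = 15.35 mg/h

15.4 mg/h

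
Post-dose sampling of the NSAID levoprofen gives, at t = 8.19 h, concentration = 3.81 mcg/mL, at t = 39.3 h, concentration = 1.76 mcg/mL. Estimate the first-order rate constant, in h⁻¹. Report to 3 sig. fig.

k = ln(C₁/C₂) / (t₂ − t₁) = ln(3.81/1.76) / (39.3 − 8.19)
  = 0.7723 / 31.11 = 0.02482 h⁻¹

0.0248 h⁻¹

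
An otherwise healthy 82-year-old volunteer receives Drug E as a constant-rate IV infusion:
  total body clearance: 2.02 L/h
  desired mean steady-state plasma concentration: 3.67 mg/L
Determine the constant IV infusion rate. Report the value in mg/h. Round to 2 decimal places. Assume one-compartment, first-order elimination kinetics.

At steady state, infusion rate R₀ = Css × CL = 3.67 × 2.020 = 7.413 mg/h

7.41 mg/h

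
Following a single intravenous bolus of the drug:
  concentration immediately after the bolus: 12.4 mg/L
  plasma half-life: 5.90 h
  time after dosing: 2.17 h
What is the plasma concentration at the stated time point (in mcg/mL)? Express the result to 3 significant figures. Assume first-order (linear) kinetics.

k = ln2 / t½ = 0.693147 / 5.90 = 0.1175 h⁻¹
C = C₀ · e^(−k·t) = 12.40 × e^(−0.1175 × 2.17)
  = 12.40 × 0.7749 = 9.609 mg/L
(9.609 mg/L = 9.609 mcg/mL)

9.61 mcg/mL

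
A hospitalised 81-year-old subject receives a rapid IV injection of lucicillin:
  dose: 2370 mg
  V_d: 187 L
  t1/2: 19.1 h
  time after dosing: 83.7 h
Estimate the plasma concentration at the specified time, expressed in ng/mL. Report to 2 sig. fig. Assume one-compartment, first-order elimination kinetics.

610 ng/mL

C₀ = Dose / Vd = 2370 / 187 = 12.67 mg/L
k = ln2 / t½ = 0.693147 / 19.1 = 0.03629 h⁻¹
C = C₀ · e^(−k·t) = 12.67 × e^(−0.03629 × 83.7)
  = 12.67 × 0.04796 = 0.6077 mg/L
Convert: 0.6077 mg/L × 1000 = 607.7 ng/mL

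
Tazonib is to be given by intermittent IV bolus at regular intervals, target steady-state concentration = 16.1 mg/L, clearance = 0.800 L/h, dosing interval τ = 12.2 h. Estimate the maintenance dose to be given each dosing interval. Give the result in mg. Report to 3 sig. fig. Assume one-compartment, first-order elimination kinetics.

At steady state, Dose/τ = Css × CL.
Dose = Css × CL × τ = 16.1 × 0.8000 × 12.2 = 157.1 mg

157 mg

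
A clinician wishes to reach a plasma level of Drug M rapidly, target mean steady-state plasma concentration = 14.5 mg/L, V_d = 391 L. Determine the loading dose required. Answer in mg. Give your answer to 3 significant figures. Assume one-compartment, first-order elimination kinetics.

5670 mg

LD = Css × Vd = 14.5 × 391 = 5670 mg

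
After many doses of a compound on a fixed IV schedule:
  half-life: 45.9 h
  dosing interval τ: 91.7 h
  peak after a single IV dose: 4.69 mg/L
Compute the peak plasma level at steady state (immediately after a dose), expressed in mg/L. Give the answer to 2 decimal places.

6.26 mg/L

k = ln2 / t½ = 0.693147 / 45.9 = 0.01510 h⁻¹
e^(−kτ) = e^(−0.01510 × 91.7) = 0.2504
Accumulation ratio R = 1 / (1 − e^(−kτ)) = 1 / (1 − 0.2504) = 1.334
Steady-state peak = C₀ × R = 4.69 × 1.334 = 6.256 mg/L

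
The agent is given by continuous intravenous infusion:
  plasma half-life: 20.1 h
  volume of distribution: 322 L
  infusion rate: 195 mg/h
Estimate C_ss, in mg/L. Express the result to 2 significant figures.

18 mg/L

k = ln2 / t½ = 0.693147 / 20.1 = 0.03448 h⁻¹
CL = k × Vd = 0.03448 × 322 = 11.10 L/h
At steady state Css = R₀ / CL = 195 / 11.10 = 17.57 mg/L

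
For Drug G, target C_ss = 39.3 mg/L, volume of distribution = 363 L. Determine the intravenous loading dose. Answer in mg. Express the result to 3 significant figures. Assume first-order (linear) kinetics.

LD = Css × Vd = 39.3 × 363 = 14270 mg

14300 mg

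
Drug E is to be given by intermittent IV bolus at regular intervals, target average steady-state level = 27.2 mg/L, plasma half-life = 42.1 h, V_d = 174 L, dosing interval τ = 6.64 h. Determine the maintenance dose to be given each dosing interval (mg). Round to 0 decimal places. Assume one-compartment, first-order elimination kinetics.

k = ln2 / t½ = 0.693147 / 42.1 = 0.01646 h⁻¹
CL = k × Vd = 0.01646 × 174 = 2.864 L/h
At steady state, Dose/τ = Css × CL.
Dose = Css × CL × τ = 27.2 × 2.864 × 6.64 = 517.3 mg

517 mg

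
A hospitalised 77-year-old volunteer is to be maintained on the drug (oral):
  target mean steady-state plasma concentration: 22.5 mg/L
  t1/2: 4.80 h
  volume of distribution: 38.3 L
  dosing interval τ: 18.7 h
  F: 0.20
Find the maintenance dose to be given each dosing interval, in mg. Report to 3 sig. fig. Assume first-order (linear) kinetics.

k = ln2 / t½ = 0.693147 / 4.80 = 0.1444 h⁻¹
CL = k × Vd = 0.1444 × 38.3 = 5.531 L/h
At steady state, F × (Dose/τ) = Css × CL.
Dose = Css × CL × τ / F = 22.5 × 5.531 × 18.7 / 0.20 = 11640 mg

11600 mg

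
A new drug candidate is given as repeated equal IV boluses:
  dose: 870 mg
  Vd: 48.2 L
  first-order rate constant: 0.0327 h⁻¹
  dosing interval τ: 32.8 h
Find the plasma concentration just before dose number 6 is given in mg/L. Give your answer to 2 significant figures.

9.3 mg/L

C₀ per dose = Dose / Vd = 870 / 48.2 = 18.05 mg/L
Fraction remaining after one interval: r = e^(−kτ) = e^(−0.03270 × 32.8) = 0.3421
Before dose 6, 5 doses have been given (aged 1τ, 2τ, 3τ, 4τ, 5τ).
C_trough = C₀ × (r + r² + … + r^5) = C₀ × r(1−r^5)/(1−r)
        = 18.05 × 0.3421 × (1 − 0.004686) / (1 − 0.3421) = 9.342 mg/L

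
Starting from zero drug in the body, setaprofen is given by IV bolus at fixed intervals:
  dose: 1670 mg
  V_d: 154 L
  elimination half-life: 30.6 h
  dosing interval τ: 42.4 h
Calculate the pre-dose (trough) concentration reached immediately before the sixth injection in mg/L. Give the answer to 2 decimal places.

C₀ per dose = Dose / Vd = 1670 / 154 = 10.84 mg/L
k = ln2 / t½ = 0.693147 / 30.6 = 0.02265 h⁻¹
Fraction remaining after one interval: r = e^(−kτ) = e^(−0.02265 × 42.4) = 0.3828
Before dose 6, 5 doses have been given (aged 1τ, 2τ, 3τ, 4τ, 5τ).
C_trough = C₀ × (r + r² + … + r^5) = C₀ × r(1−r^5)/(1−r)
        = 10.84 × 0.3828 × (1 − 0.008220) / (1 − 0.3828) = 6.668 mg/L

6.67 mg/L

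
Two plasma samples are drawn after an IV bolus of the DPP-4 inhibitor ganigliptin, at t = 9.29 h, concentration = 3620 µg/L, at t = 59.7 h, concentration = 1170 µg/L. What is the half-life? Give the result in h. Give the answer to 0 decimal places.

31 h

k = ln(C₁/C₂) / (t₂ − t₁) = ln(3620/1170) / (59.7 − 9.29)
  = 1.129 / 50.41 = 0.02240 h⁻¹
t½ = ln2 / k = 0.693147 / 0.02240 = 30.94 h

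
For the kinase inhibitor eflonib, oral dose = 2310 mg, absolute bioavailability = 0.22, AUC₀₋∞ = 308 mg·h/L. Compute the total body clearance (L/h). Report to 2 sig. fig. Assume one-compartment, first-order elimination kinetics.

CL = F·Dose / AUC = 0.22 × 2310 / 308 = 1.650 L/h

1.7 L/h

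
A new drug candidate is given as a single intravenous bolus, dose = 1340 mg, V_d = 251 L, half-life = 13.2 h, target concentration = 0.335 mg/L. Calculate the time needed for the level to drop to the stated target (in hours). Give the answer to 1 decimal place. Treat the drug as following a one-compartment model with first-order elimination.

C₀ = Dose / Vd = 1340 / 251 = 5.339 mg/L
k = ln2 / t½ = 0.693147 / 13.2 = 0.05251 h⁻¹
t = ln(C₀ / C) / k = ln(5.339 / 0.335) / 0.05251
  = ln(15.94) / 0.05251 = 2.769 / 0.05251 = 52.73 h

52.7 h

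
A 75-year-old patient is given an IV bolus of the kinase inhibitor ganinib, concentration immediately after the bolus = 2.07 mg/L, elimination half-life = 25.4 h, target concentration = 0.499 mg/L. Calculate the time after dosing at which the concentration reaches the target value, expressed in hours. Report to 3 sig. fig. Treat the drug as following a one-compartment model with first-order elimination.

52.1 h

k = ln2 / t½ = 0.693147 / 25.4 = 0.02729 h⁻¹
t = ln(C₀ / C) / k = ln(2.070 / 0.499) / 0.02729
  = ln(4.148) / 0.02729 = 1.423 / 0.02729 = 52.14 h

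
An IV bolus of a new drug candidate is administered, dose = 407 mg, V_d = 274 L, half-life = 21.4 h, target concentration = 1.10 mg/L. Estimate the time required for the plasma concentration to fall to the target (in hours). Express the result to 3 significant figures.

9.27 h

C₀ = Dose / Vd = 407.0 / 274 = 1.485 mg/L
k = ln2 / t½ = 0.693147 / 21.4 = 0.03239 h⁻¹
t = ln(C₀ / C) / k = ln(1.485 / 1.10) / 0.03239
  = ln(1.350) / 0.03239 = 0.3001 / 0.03239 = 9.265 h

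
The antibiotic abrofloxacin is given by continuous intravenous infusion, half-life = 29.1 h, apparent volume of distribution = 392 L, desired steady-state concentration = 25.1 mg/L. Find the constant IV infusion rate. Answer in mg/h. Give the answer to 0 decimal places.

234 mg/h

k = ln2 / t½ = 0.693147 / 29.1 = 0.02382 h⁻¹
CL = k × Vd = 0.02382 × 392 = 9.337 L/h
At steady state, infusion rate R₀ = Css × CL = 25.1 × 9.337 = 234.4 mg/h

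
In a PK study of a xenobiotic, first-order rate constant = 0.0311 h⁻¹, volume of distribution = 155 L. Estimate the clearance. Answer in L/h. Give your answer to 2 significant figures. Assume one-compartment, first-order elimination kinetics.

CL = k × Vd = 0.0311 × 155 = 4.821 L/h

4.8 L/h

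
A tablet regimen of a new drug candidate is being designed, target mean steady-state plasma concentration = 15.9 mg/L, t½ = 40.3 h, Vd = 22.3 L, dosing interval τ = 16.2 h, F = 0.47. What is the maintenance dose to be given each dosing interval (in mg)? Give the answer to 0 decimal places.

k = ln2 / t½ = 0.693147 / 40.3 = 0.01720 h⁻¹
CL = k × Vd = 0.01720 × 22.3 = 0.3836 L/h
At steady state, F × (Dose/τ) = Css × CL.
Dose = Css × CL × τ / F = 15.9 × 0.3836 × 16.2 / 0.47 = 210.2 mg

210 mg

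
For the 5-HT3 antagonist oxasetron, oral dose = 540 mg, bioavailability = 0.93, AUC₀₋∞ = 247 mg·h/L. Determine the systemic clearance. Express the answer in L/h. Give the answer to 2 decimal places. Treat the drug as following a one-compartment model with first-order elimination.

CL = F·Dose / AUC = 0.93 × 540 / 247 = 2.033 L/h

2.03 L/h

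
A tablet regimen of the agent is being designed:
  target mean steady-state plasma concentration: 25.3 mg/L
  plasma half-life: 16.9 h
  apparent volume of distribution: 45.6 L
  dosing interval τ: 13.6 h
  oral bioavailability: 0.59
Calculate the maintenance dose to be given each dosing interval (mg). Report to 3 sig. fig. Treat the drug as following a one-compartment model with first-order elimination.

1090 mg

k = ln2 / t½ = 0.693147 / 16.9 = 0.04101 h⁻¹
CL = k × Vd = 0.04101 × 45.6 = 1.870 L/h
At steady state, F × (Dose/τ) = Css × CL.
Dose = Css × CL × τ / F = 25.3 × 1.870 × 13.6 / 0.59 = 1091 mg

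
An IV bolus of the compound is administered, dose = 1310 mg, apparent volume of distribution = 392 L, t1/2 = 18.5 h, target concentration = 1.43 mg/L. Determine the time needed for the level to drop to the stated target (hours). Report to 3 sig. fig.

C₀ = Dose / Vd = 1310 / 392 = 3.342 mg/L
k = ln2 / t½ = 0.693147 / 18.5 = 0.03747 h⁻¹
t = ln(C₀ / C) / k = ln(3.342 / 1.43) / 0.03747
  = ln(2.337) / 0.03747 = 0.8489 / 0.03747 = 22.66 h

22.7 h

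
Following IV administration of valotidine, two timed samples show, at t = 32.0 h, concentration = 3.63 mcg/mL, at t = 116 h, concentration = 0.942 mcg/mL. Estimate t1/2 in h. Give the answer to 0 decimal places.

43 h

k = ln(C₁/C₂) / (t₂ − t₁) = ln(3.63/0.942) / (116 − 32.0)
  = 1.349 / 84.00 = 0.01606 h⁻¹
t½ = ln2 / k = 0.693147 / 0.01606 = 43.16 h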